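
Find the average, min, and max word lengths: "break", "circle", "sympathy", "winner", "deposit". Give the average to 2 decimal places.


Lengths: "break"=5, "circle"=6, "sympathy"=8, "winner"=6, "deposit"=7
Sum = 32, Count = 5
Average = 32/5 = 6.40
= avg=6.40, min=5, max=8


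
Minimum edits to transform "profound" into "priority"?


Word 1: "profound" (length 8)
Word 2: "priority" (length 8)
One optimal edit sequence (insert/delete/substitute each cost 1):
  1. keep 'p'
  2. keep 'r'
  3. substitute 'o' -> 'i'  (+1)
  4. substitute 'f' -> 'o'  (+1)
  5. substitute 'o' -> 'r'  (+1)
  6. substitute 'u' -> 'i'  (+1)
  7. substitute 'n' -> 't'  (+1)
  8. substitute 'd' -> 'y'  (+1)
Total edit operations: 6
Edit distance = 6


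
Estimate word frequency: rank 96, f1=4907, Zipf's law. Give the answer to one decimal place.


Zipf's law: f(r) = f(1) / r
f(1) = 4907
f(96) = 4907 / 96
= 51.1 occurrences


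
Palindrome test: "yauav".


Word: "yauav"
Reversed: "vauay"
Forward == Backward? yauav != vauay
Palindrome = No


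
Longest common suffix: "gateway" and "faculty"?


Word 1: "gateway"
Word 2: "faculty"
Comparing from end:
  Pos -1: 'y' == 'y'
  Pos -2: 'a' != 't' (stop)
LCS = "y" (length 1)


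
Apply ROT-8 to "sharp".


Word: "sharp"
Shift: 8
Each letter → (letter + shift) mod 26:
  's' (18) + 8 = 0 → 'a'
  'h' (7) + 8 = 15 → 'p'
  'a' (0) + 8 = 8 → 'i'
  'r' (17) + 8 = 25 → 'z'
  'p' (15) + 8 = 23 → 'x'
Result = "apizx"


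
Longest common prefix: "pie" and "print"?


Word 1: "pie"
Word 2: "print"
Comparing from start:
  Pos 0: 'p' == 'p'
  Pos 1: 'i' != 'r' (stop)
LCP = "p" (length 1)


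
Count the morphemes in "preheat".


Word: "preheat"
Morphemes: pre- + heat
Each morpheme carries meaning
= 2 morphemes


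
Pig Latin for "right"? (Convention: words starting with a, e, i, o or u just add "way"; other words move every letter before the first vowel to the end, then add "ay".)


Word: "right"
Starts with consonant(s) → move to end, add 'ay'
Consonant cluster: "r"
Pig Latin = "ightray"


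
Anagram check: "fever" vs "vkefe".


Word 1: "fever" → sorted: eefrv
Word 2: "vkefe" → sorted: eefkv
Same letters? eefrv != eefkv
Anagram = No


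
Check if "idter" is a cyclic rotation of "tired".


Word: "tired", Candidate: "idter"
Method: check if candidate is substring of word+word
"tiredtired" contains "idter"? No
Is rotation = No


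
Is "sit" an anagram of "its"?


Word 1: "its" → sorted: ist
Word 2: "sit" → sorted: ist
Same letters? ist == ist
Anagram = Yes


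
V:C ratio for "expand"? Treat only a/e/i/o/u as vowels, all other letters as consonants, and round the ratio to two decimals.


Word: "expand"
Vowels (a,e,i,o,u): 2
Consonants: 4
Ratio = 2/4
= 0.50


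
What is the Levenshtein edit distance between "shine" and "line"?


Word 1: "shine" (length 5)
Word 2: "line" (length 4)
One optimal edit sequence (insert/delete/substitute each cost 1):
  1. delete 's'  (+1)
  2. substitute 'h' -> 'l'  (+1)
  3. keep 'i'
  4. keep 'n'
  5. keep 'e'
Total edit operations: 2
Edit distance = 2


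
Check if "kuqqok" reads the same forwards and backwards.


Word: "kuqqok"
Reversed: "koqquk"
Forward == Backward? kuqqok != koqquk
Palindrome = No


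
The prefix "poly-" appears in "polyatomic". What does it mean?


Prefix: poly-
Example: polyatomic = poly- + atomic
Meaning = many


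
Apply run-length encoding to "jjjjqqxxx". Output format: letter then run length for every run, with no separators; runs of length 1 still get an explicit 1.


String: "jjjjqqxxx"
Scanning for consecutive runs:
  'j' x 4
  'q' x 2
  'x' x 3
RLE = "j4q2x3"


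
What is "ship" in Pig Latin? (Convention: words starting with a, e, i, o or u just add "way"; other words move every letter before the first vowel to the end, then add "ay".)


Word: "ship"
Starts with consonant(s) → move to end, add 'ay'
Consonant cluster: "sh"
Pig Latin = "ipshay"


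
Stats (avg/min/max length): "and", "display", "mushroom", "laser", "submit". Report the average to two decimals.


Lengths: "and"=3, "display"=7, "mushroom"=8, "laser"=5, "submit"=6
Sum = 29, Count = 5
Average = 29/5 = 5.80
= avg=5.80, min=3, max=8


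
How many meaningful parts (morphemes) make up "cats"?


Word: "cats"
Morphemes: cat / -s
Each morpheme carries meaning
= 2 morphemes


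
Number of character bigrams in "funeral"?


Word: "funeral" (length 7)
Number of 2-grams = length - 2 + 1 = 7 - 2 + 1
= 6


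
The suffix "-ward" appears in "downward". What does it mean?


Suffix: -ward
Example: downward = down + -ward
Meaning = in the direction of


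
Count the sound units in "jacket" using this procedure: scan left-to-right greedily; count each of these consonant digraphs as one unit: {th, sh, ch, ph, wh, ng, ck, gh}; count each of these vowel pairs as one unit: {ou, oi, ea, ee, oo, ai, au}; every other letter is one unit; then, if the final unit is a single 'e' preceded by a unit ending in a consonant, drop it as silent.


Word: "jacket" (6 letters)
Left-to-right scan:
  (1) 'j' (letter)
  (2) 'a' (letter)
  (3) 'ck' (digraph)
  (4) 'e' (letter)
  (5) 't' (letter)
Units from scan: 5
Sound units = 5 units


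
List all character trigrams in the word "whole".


Word: "whole" (length 5)
Number of trigrams = 5 - 3 + 1 = 3
  Position 0: "who"
  Position 1: "hol"
  Position 2: "ole"
Trigrams = "who", "hol", "ole"


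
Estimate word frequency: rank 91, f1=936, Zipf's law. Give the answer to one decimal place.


Zipf's law: f(r) = f(1) / r
f(1) = 936
f(91) = 936 / 91
= 10.3 occurrences


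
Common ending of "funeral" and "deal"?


Word 1: "funeral"
Word 2: "deal"
Comparing from end:
  Pos -1: 'l' == 'l'
  Pos -2: 'a' == 'a'
  Pos -3: 'r' != 'e' (stop)
LCS = "al" (length 2)


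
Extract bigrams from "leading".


Word: "leading" (length 7)
Number of bigrams = 7 - 2 + 1 = 6
  Position 0: "le"
  Position 1: "ea"
  Position 2: "ad"
  Position 3: "di"
  Position 4: "in"
  Position 5: "ng"
Bigrams = "le", "ea", "ad", "di", "in", "ng"


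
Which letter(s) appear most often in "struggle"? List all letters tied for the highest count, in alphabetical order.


Word: "struggle"
Letter counts:
  'e': 1
  'g': 2
  'l': 1
  'r': 1
  's': 1
  't': 1
  'u': 1
Maximum count = 2
Most frequent = 'g' (2 times each)


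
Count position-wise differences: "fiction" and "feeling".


Comparing character by character (same length = 7):
  Pos 0: 'f' vs 'f' =
  Pos 1: 'i' vs 'e' !=
  Pos 2: 'c' vs 'e' !=
  Pos 3: 't' vs 'l' !=
  Pos 4: 'i' vs 'i' =
  Pos 5: 'o' vs 'n' !=
  Pos 6: 'n' vs 'g' !=
Hamming distance = 5


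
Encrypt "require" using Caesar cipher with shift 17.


Word: "require"
Shift: 17
Each letter → (letter + shift) mod 26:
  'r' (17) + 17 = 8 → 'i'
  'e' (4) + 17 = 21 → 'v'
  'q' (16) + 17 = 7 → 'h'
  'u' (20) + 17 = 11 → 'l'
  'i' (8) + 17 = 25 → 'z'
  'r' (17) + 17 = 8 → 'i'
  'e' (4) + 17 = 21 → 'v'
Result = "ivhlziv"


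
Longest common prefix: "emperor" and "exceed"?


Word 1: "emperor"
Word 2: "exceed"
Comparing from start:
  Pos 0: 'e' == 'e'
  Pos 1: 'm' != 'x' (stop)
LCP = "e" (length 1)


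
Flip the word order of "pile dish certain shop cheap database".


Original: "pile dish certain shop cheap database"
Words (1..n): pile | dish | certain | shop | cheap | database
Reversed (n..1): database | cheap | shop | certain | dish | pile
Result = "database cheap shop certain dish pile"


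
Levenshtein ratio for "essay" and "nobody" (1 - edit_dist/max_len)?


Word 1: "essay" (length 5)
Word 2: "nobody" (length 6)
One optimal edit sequence:
  1. insert 'n'  (+1)
  2. substitute 'e' -> 'o'  (+1)
  3. substitute 's' -> 'b'  (+1)
  4. substitute 's' -> 'o'  (+1)
  5. substitute 'a' -> 'd'  (+1)
  6. keep 'y'
Edit distance = 5
Max length = max(5, 6) = 6
Similarity = 1 - 5/6
= 0.1667


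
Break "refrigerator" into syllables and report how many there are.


Word: "refrigerator"
Syllable breakdown: re / frig / er / a / tor
Counting: 5 parts
= 5 syllables


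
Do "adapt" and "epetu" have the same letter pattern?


Pattern of "adapt": [0, 1, 0, 2, 3]
Pattern of "epetu": [0, 1, 0, 2, 3]
Patterns match
Same pattern = Yes


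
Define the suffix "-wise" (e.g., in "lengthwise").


Suffix: -wise
Example: lengthwise (length + -wise)
Meaning = in the manner of


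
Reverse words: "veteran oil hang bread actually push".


Original: "veteran oil hang bread actually push"
Words (1..n): veteran | oil | hang | bread | actually | push
Reversed (n..1): push | actually | bread | hang | oil | veteran
Result = "push actually bread hang oil veteran"


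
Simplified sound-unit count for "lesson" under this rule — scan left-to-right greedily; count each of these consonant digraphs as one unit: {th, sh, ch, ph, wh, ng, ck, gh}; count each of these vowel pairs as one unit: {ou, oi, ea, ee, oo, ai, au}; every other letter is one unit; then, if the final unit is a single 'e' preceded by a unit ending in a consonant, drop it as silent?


Word: "lesson" (6 letters)
Left-to-right scan:
  (1) 'l' (letter)
  (2) 'e' (letter)
  (3) 's' (letter)
  (4) 's' (letter)
  (5) 'o' (letter)
  (6) 'n' (letter)
Units from scan: 6
Sound units = 6 units


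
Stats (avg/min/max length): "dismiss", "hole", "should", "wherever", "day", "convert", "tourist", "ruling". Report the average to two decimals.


Lengths: "dismiss"=7, "hole"=4, "should"=6, "wherever"=8, "day"=3, "convert"=7, "tourist"=7, "ruling"=6
Sum = 48, Count = 8
Average = 48/8 = 6.00
= avg=6.00, min=3, max=8


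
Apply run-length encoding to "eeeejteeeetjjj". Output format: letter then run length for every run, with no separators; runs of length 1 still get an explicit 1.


String: "eeeejteeeetjjj"
Scanning for consecutive runs:
  'e' x 4
  'j' x 1
  't' x 1
  'e' x 4
  't' x 1
  'j' x 3
RLE = "e4j1t1e4t1j3"


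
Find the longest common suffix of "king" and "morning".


Word 1: "king"
Word 2: "morning"
Comparing from end:
  Pos -1: 'g' == 'g'
  Pos -2: 'n' == 'n'
  Pos -3: 'i' == 'i'
  Pos -4: 'k' != 'n' (stop)
LCS = "ing" (length 3)


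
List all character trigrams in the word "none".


Word: "none" (length 4)
Number of trigrams = 4 - 3 + 1 = 2
  Position 0: "non"
  Position 1: "one"
Trigrams = "non", "one"


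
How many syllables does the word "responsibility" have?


Word: "responsibility"
Syllable breakdown: re / spon / si / bil / i / ty
Counting: 6 parts
= 6 syllables


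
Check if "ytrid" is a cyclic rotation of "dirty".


Word: "dirty", Candidate: "ytrid"
Method: check if candidate is substring of word+word
"dirtydirty" contains "ytrid"? No
Is rotation = No


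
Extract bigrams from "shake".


Word: "shake" (length 5)
Number of bigrams = 5 - 2 + 1 = 4
  Position 0: "sh"
  Position 1: "ha"
  Position 2: "ak"
  Position 3: "ke"
Bigrams = "sh", "ha", "ak", "ke"


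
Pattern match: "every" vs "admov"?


Pattern of "every": [0, 1, 0, 2, 3]
Pattern of "admov": [0, 1, 2, 3, 4]
Patterns do not match
Same pattern = No


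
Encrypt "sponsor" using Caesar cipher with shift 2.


Word: "sponsor"
Shift: 2
Each letter → (letter + shift) mod 26:
  's' (18) + 2 = 20 → 'u'
  'p' (15) + 2 = 17 → 'r'
  'o' (14) + 2 = 16 → 'q'
  'n' (13) + 2 = 15 → 'p'
  's' (18) + 2 = 20 → 'u'
  'o' (14) + 2 = 16 → 'q'
  'r' (17) + 2 = 19 → 't'
Result = "urqpuqt"


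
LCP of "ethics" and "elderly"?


Word 1: "ethics"
Word 2: "elderly"
Comparing from start:
  Pos 0: 'e' == 'e'
  Pos 1: 't' != 'l' (stop)
LCP = "e" (length 1)


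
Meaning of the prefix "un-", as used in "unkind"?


Prefix: un-
Example: unkind (un- + kind)
Meaning = not / reverse


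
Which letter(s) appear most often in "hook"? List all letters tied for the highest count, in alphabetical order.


Word: "hook"
Letter counts:
  'h': 1
  'k': 1
  'o': 2
Maximum count = 2
Most frequent = 'o' (2 times each)


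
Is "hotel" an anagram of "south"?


Word 1: "south" → sorted: hostu
Word 2: "hotel" → sorted: ehlot
Same letters? hostu != ehlot
Anagram = No


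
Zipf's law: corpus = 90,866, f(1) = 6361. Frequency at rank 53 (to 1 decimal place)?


Zipf's law: f(r) = f(1) / r
f(1) = 6361
f(53) = 6361 / 53
= 120.0 occurrences


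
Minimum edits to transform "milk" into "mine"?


Word 1: "milk" (length 4)
Word 2: "mine" (length 4)
One optimal edit sequence (insert/delete/substitute each cost 1):
  1. keep 'm'
  2. keep 'i'
  3. substitute 'l' -> 'n'  (+1)
  4. substitute 'k' -> 'e'  (+1)
Total edit operations: 2
Edit distance = 2


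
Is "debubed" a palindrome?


Word: "debubed"
Reversed: "debubed"
Forward == Backward? debubed == debubed
Palindrome = Yes


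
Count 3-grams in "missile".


Word: "missile" (length 7)
Number of 3-grams = length - 3 + 1 = 7 - 3 + 1
= 5


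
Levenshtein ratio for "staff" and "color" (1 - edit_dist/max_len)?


Word 1: "staff" (length 5)
Word 2: "color" (length 5)
One optimal edit sequence:
  1. substitute 's' -> 'c'  (+1)
  2. substitute 't' -> 'o'  (+1)
  3. substitute 'a' -> 'l'  (+1)
  4. substitute 'f' -> 'o'  (+1)
  5. substitute 'f' -> 'r'  (+1)
Edit distance = 5
Max length = max(5, 5) = 5
Similarity = 1 - 5/5
= 0.0000


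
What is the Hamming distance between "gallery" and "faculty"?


Comparing character by character (same length = 7):
  Pos 0: 'g' vs 'f' !=
  Pos 1: 'a' vs 'a' =
  Pos 2: 'l' vs 'c' !=
  Pos 3: 'l' vs 'u' !=
  Pos 4: 'e' vs 'l' !=
  Pos 5: 'r' vs 't' !=
  Pos 6: 'y' vs 'y' =
Hamming distance = 5


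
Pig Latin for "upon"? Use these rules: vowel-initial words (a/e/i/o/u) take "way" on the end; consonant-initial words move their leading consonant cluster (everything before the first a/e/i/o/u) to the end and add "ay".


Word: "upon"
Starts with vowel → add 'way'
Pig Latin = "uponway"


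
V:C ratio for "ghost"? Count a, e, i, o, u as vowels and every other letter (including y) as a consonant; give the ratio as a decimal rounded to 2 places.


Word: "ghost"
Vowels (a,e,i,o,u): 1
Consonants: 4
Ratio = 1/4
= 0.25


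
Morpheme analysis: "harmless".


Word: "harmless"
Morphemes: harm + -less
Each morpheme carries meaning
= 2 morphemes


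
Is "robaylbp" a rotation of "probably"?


Word: "probably", Candidate: "robaylbp"
Method: check if candidate is substring of word+word
"probablyprobably" contains "robaylbp"? No
Is rotation = No


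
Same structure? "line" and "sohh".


Pattern of "line": [0, 1, 2, 3]
Pattern of "sohh": [0, 1, 2, 2]
Patterns do not match
Same pattern = No


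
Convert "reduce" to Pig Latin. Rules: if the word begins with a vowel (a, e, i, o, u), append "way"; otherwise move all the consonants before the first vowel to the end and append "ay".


Word: "reduce"
Starts with consonant(s) → move to end, add 'ay'
Consonant cluster: "r"
Pig Latin = "educeray"


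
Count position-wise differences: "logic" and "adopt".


Comparing character by character (same length = 5):
  Pos 0: 'l' vs 'a' !=
  Pos 1: 'o' vs 'd' !=
  Pos 2: 'g' vs 'o' !=
  Pos 3: 'i' vs 'p' !=
  Pos 4: 'c' vs 't' !=
Hamming distance = 5


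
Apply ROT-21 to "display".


Word: "display"
Shift: 21
Each letter → (letter + shift) mod 26:
  'd' (3) + 21 = 24 → 'y'
  'i' (8) + 21 = 3 → 'd'
  's' (18) + 21 = 13 → 'n'
  'p' (15) + 21 = 10 → 'k'
  'l' (11) + 21 = 6 → 'g'
  'a' (0) + 21 = 21 → 'v'
  'y' (24) + 21 = 19 → 't'
Result = "ydnkgvt"


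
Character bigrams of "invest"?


Word: "invest" (length 6)
Number of bigrams = 6 - 2 + 1 = 5
  Position 0: "in"
  Position 1: "nv"
  Position 2: "ve"
  Position 3: "es"
  Position 4: "st"
Bigrams = "in", "nv", "ve", "es", "st"


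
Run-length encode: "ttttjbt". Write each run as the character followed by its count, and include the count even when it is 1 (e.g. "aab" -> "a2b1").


String: "ttttjbt"
Scanning for consecutive runs:
  't' x 4
  'j' x 1
  'b' x 1
  't' x 1
RLE = "t4j1b1t1"


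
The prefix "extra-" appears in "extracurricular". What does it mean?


Prefix: extra-
Example: extracurricular = extra- + curricular
Meaning = beyond


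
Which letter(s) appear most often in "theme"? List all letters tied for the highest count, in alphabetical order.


Word: "theme"
Letter counts:
  'e': 2
  'h': 1
  'm': 1
  't': 1
Maximum count = 2
Most frequent = 'e' (2 times each)


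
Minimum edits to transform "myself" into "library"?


Word 1: "myself" (length 6)
Word 2: "library" (length 7)
One optimal edit sequence (insert/delete/substitute each cost 1):
  1. insert 'l'  (+1)
  2. substitute 'm' -> 'i'  (+1)
  3. substitute 'y' -> 'b'  (+1)
  4. substitute 's' -> 'r'  (+1)
  5. substitute 'e' -> 'a'  (+1)
  6. substitute 'l' -> 'r'  (+1)
  7. substitute 'f' -> 'y'  (+1)
Total edit operations: 7
Edit distance = 7


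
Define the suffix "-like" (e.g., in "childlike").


Suffix: -like
Example: childlike (child + -like)
Meaning = resembling


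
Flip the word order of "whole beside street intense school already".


Original: "whole beside street intense school already"
Words (1..n): whole | beside | street | intense | school | already
Reversed (n..1): already | school | intense | street | beside | whole
Result = "already school intense street beside whole"


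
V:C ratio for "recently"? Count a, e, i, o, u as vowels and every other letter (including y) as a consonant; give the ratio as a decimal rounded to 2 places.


Word: "recently"
Vowels (a,e,i,o,u): 2
Consonants: 6
Ratio = 2/6
= 0.33


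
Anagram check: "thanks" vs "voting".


Word 1: "thanks" → sorted: ahknst
Word 2: "voting" → sorted: ginotv
Same letters? ahknst != ginotv
Anagram = No


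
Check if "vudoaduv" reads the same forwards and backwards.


Word: "vudoaduv"
Reversed: "vudaoduv"
Forward == Backward? vudoaduv != vudaoduv
Palindrome = No


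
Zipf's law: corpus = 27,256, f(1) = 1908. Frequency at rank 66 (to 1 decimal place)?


Zipf's law: f(r) = f(1) / r
f(1) = 1908
f(66) = 1908 / 66
= 28.9 occurrences


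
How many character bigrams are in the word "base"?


Word: "base" (length 4)
Number of 2-grams = length - 2 + 1 = 4 - 2 + 1
= 3


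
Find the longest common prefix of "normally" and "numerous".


Word 1: "normally"
Word 2: "numerous"
Comparing from start:
  Pos 0: 'n' == 'n'
  Pos 1: 'o' != 'u' (stop)
LCP = "n" (length 1)


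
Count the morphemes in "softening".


Word: "softening"
Morphemes: soft + -en + -ing
Each morpheme carries meaning
= 3 morphemes


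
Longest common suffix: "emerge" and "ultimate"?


Word 1: "emerge"
Word 2: "ultimate"
Comparing from end:
  Pos -1: 'e' == 'e'
  Pos -2: 'g' != 't' (stop)
LCS = "e" (length 1)


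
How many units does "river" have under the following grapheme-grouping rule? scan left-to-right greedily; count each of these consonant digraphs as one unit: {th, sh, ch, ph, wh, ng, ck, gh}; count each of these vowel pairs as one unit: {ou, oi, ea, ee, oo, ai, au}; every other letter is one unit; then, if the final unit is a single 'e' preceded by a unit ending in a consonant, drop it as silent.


Word: "river" (5 letters)
Left-to-right scan:
  1. 'r' (letter)
  2. 'i' (letter)
  3. 'v' (letter)
  4. 'e' (letter)
  5. 'r' (letter)
Units from scan: 5
Sound units = 5 units


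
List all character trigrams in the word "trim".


Word: "trim" (length 4)
Number of trigrams = 4 - 3 + 1 = 2
  Position 0: "tri"
  Position 1: "rim"
Trigrams = "tri", "rim"


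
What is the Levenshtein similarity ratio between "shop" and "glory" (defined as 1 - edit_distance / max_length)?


Word 1: "shop" (length 4)
Word 2: "glory" (length 5)
One optimal edit sequence:
  1. substitute 's' -> 'g'  (+1)
  2. substitute 'h' -> 'l'  (+1)
  3. keep 'o'
  4. insert 'r'  (+1)
  5. substitute 'p' -> 'y'  (+1)
Edit distance = 4
Max length = max(4, 5) = 5
Similarity = 1 - 4/5
= 0.2000


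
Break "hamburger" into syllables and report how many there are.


Word: "hamburger"
Syllable breakdown: ham-bur-ger
Counting: 3 parts
= 3 syllables


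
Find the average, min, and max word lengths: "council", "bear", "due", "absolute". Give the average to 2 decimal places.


Lengths: "council"=7, "bear"=4, "due"=3, "absolute"=8
Sum = 22, Count = 4
Average = 22/4 = 5.50
= avg=5.50, min=3, max=8


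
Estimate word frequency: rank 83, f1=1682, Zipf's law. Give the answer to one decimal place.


Zipf's law: f(r) = f(1) / r
f(1) = 1682
f(83) = 1682 / 83
= 20.3 occurrences


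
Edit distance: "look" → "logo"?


Word 1: "look" (length 4)
Word 2: "logo" (length 4)
One optimal edit sequence (insert/delete/substitute each cost 1):
  1. keep 'l'
  2. keep 'o'
  3. substitute 'o' -> 'g'  (+1)
  4. substitute 'k' -> 'o'  (+1)
Total edit operations: 2
Edit distance = 2


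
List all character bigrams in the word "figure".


Word: "figure" (length 6)
Number of bigrams = 6 - 2 + 1 = 5
  Position 0: "fi"
  Position 1: "ig"
  Position 2: "gu"
  Position 3: "ur"
  Position 4: "re"
Bigrams = "fi", "ig", "gu", "ur", "re"


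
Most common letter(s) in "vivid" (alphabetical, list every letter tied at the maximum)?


Word: "vivid"
Letter counts:
  'd': 1
  'i': 2
  'v': 2
Maximum count = 2
Most frequent = 'i', 'v' (2 times each)


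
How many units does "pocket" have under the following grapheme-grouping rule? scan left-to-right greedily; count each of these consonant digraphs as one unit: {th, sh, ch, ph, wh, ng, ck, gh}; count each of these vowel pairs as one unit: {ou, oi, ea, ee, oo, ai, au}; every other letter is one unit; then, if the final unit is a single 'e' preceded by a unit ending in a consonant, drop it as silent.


Word: "pocket" (6 letters)
Left-to-right scan:
  (1) 'p' (letter)
  (2) 'o' (letter)
  (3) 'ck' (digraph)
  (4) 'e' (letter)
  (5) 't' (letter)
Units from scan: 5
Sound units = 5 units


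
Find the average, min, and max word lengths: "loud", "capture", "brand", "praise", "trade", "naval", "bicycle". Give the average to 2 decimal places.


Lengths: "loud"=4, "capture"=7, "brand"=5, "praise"=6, "trade"=5, "naval"=5, "bicycle"=7
Sum = 39, Count = 7
Average = 39/7 = 5.57
= avg=5.57, min=4, max=7


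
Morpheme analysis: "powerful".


Word: "powerful"
Morphemes: power / -ful
Each morpheme carries meaning
= 2 morphemes


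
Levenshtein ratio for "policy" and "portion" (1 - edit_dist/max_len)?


Word 1: "policy" (length 6)
Word 2: "portion" (length 7)
One optimal edit sequence:
  1. keep 'p'
  2. keep 'o'
  3. insert 'r'  (+1)
  4. substitute 'l' -> 't'  (+1)
  5. keep 'i'
  6. substitute 'c' -> 'o'  (+1)
  7. substitute 'y' -> 'n'  (+1)
Edit distance = 4
Max length = max(6, 7) = 7
Similarity = 1 - 4/7
= 0.4286


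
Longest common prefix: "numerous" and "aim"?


Word 1: "numerous"
Word 2: "aim"
Comparing from start:
  Pos 0: 'n' != 'a' (stop)
LCP = "" (length 0)


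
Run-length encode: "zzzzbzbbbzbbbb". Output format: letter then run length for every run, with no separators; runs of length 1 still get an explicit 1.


String: "zzzzbzbbbzbbbb"
Scanning for consecutive runs:
  'z' x 4
  'b' x 1
  'z' x 1
  'b' x 3
  'z' x 1
  'b' x 4
RLE = "z4b1z1b3z1b4"


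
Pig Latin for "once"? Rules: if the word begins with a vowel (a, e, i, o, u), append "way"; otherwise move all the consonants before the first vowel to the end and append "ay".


Word: "once"
Starts with vowel → add 'way'
Pig Latin = "onceway"


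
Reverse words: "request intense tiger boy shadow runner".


Original: "request intense tiger boy shadow runner"
Words (1..n): request | intense | tiger | boy | shadow | runner
Reversed (n..1): runner | shadow | boy | tiger | intense | request
Result = "runner shadow boy tiger intense request"


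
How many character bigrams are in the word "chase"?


Word: "chase" (length 5)
Number of 2-grams = length - 2 + 1 = 5 - 2 + 1
= 4


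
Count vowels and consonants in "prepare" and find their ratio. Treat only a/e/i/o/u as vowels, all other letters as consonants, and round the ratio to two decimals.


Word: "prepare"
Vowels (a,e,i,o,u): 3
Consonants: 4
Ratio = 3/4
= 0.75


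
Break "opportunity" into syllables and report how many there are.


Word: "opportunity"
Syllable breakdown: op-por-tu-ni-ty
Counting: 5 parts
= 5 syllables


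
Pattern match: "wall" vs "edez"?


Pattern of "wall": [0, 1, 2, 2]
Pattern of "edez": [0, 1, 0, 2]
Patterns do not match
Same pattern = No


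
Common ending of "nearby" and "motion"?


Word 1: "nearby"
Word 2: "motion"
Comparing from end:
  Pos -1: 'y' != 'n' (stop)
LCS = "" (length 0)


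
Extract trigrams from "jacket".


Word: "jacket" (length 6)
Number of trigrams = 6 - 3 + 1 = 4
  Position 0: "jac"
  Position 1: "ack"
  Position 2: "cke"
  Position 3: "ket"
Trigrams = "jac", "ack", "cke", "ket"


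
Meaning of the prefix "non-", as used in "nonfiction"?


Prefix: non-
Example: nonfiction (non- + fiction)
Meaning = not


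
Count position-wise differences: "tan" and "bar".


Comparing character by character (same length = 3):
  Pos 0: 't' vs 'b' !=
  Pos 1: 'a' vs 'a' =
  Pos 2: 'n' vs 'r' !=
Hamming distance = 2


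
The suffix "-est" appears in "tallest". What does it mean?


Suffix: -est
Example: tallest (tall + -est)
Meaning = most


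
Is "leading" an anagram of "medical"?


Word 1: "medical" → sorted: acdeilm
Word 2: "leading" → sorted: adegiln
Same letters? acdeilm != adegiln
Anagram = No


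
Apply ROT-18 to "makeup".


Word: "makeup"
Shift: 18
Each letter → (letter + shift) mod 26:
  'm' (12) + 18 = 4 → 'e'
  'a' (0) + 18 = 18 → 's'
  'k' (10) + 18 = 2 → 'c'
  'e' (4) + 18 = 22 → 'w'
  'u' (20) + 18 = 12 → 'm'
  'p' (15) + 18 = 7 → 'h'
Result = "escwmh"


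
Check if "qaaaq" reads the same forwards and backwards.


Word: "qaaaq"
Reversed: "qaaaq"
Forward == Backward? qaaaq == qaaaq
Palindrome = Yes


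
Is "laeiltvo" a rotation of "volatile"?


Word: "volatile", Candidate: "laeiltvo"
Method: check if candidate is substring of word+word
"volatilevolatile" contains "laeiltvo"? No
Is rotation = No


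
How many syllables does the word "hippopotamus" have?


Word: "hippopotamus"
Syllable breakdown: hip-po-pot-a-mus
Counting: 5 parts
= 5 syllables


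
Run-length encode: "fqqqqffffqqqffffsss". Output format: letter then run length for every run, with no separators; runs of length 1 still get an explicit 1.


String: "fqqqqffffqqqffffsss"
Scanning for consecutive runs:
  'f' x 1
  'q' x 4
  'f' x 4
  'q' x 3
  'f' x 4
  's' x 3
RLE = "f1q4f4q3f4s3"


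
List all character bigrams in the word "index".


Word: "index" (length 5)
Number of bigrams = 5 - 2 + 1 = 4
  Position 0: "in"
  Position 1: "nd"
  Position 2: "de"
  Position 3: "ex"
Bigrams = "in", "nd", "de", "ex"


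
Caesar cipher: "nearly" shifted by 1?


Word: "nearly"
Shift: 1
Each letter → (letter + shift) mod 26:
  'n' (13) + 1 = 14 → 'o'
  'e' (4) + 1 = 5 → 'f'
  'a' (0) + 1 = 1 → 'b'
  'r' (17) + 1 = 18 → 's'
  'l' (11) + 1 = 12 → 'm'
  'y' (24) + 1 = 25 → 'z'
Result = "ofbsmz"


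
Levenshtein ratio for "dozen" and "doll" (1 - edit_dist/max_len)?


Word 1: "dozen" (length 5)
Word 2: "doll" (length 4)
One optimal edit sequence:
  1. keep 'd'
  2. keep 'o'
  3. delete 'z'  (+1)
  4. substitute 'e' -> 'l'  (+1)
  5. substitute 'n' -> 'l'  (+1)
Edit distance = 3
Max length = max(5, 4) = 5
Similarity = 1 - 3/5
= 0.4000


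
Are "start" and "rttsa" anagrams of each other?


Word 1: "start" → sorted: arstt
Word 2: "rttsa" → sorted: arstt
Same letters? arstt == arstt
Anagram = Yes


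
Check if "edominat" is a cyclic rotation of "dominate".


Word: "dominate", Candidate: "edominat"
Method: check if candidate is substring of word+word
"dominatedominate" contains "edominat"? Yes
Is rotation = Yes


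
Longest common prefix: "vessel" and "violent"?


Word 1: "vessel"
Word 2: "violent"
Comparing from start:
  Pos 0: 'v' == 'v'
  Pos 1: 'e' != 'i' (stop)
LCP = "v" (length 1)


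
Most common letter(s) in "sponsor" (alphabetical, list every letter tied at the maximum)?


Word: "sponsor"
Letter counts:
  'n': 1
  'o': 2
  'p': 1
  'r': 1
  's': 2
Maximum count = 2
Most frequent = 'o', 's' (2 times each)


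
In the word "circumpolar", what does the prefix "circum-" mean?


Prefix: circum-
Example: circumpolar (circum- + polar)
Meaning = around


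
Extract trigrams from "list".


Word: "list" (length 4)
Number of trigrams = 4 - 3 + 1 = 2
  Position 0: "lis"
  Position 1: "ist"
Trigrams = "lis", "ist"


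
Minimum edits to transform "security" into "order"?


Word 1: "security" (length 8)
Word 2: "order" (length 5)
One optimal edit sequence (insert/delete/substitute each cost 1):
  1. delete 's'  (+1)
  2. delete 'e'  (+1)
  3. delete 'c'  (+1)
  4. substitute 'u' -> 'o'  (+1)
  5. keep 'r'
  6. substitute 'i' -> 'd'  (+1)
  7. substitute 't' -> 'e'  (+1)
  8. substitute 'y' -> 'r'  (+1)
Total edit operations: 7
Edit distance = 7


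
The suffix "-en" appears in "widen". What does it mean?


Suffix: -en
Example: widen (wide + -en, with a spelling change)
Meaning = to make / become


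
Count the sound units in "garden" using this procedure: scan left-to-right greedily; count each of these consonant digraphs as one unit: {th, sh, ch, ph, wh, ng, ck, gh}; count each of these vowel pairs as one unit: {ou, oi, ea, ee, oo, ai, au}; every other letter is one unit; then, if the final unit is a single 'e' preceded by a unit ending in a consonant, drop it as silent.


Word: "garden" (6 letters)
Left-to-right scan:
  1. 'g' (letter)
  2. 'a' (letter)
  3. 'r' (letter)
  4. 'd' (letter)
  5. 'e' (letter)
  6. 'n' (letter)
Units from scan: 6
Sound units = 6 units


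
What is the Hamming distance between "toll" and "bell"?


Comparing character by character (same length = 4):
  Pos 0: 't' vs 'b' !=
  Pos 1: 'o' vs 'e' !=
  Pos 2: 'l' vs 'l' =
  Pos 3: 'l' vs 'l' =
Hamming distance = 2


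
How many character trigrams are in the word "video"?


Word: "video" (length 5)
Number of 3-grams = length - 3 + 1 = 5 - 3 + 1
= 3


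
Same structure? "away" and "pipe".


Pattern of "away": [0, 1, 0, 2]
Pattern of "pipe": [0, 1, 0, 2]
Patterns match
Same pattern = Yes


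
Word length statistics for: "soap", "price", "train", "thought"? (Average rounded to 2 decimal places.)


Lengths: "soap"=4, "price"=5, "train"=5, "thought"=7
Sum = 21, Count = 4
Average = 21/4 = 5.25
= avg=5.25, min=4, max=7


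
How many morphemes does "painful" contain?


Word: "painful"
Morphemes: pain | -ful
Each morpheme carries meaning
= 2 morphemes


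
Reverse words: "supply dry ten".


Original: "supply dry ten"
Words (1..n): supply | dry | ten
Reversed (n..1): ten | dry | supply
Result = "ten dry supply"


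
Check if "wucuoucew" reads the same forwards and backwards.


Word: "wucuoucew"
Reversed: "wecuoucuw"
Forward == Backward? wucuoucew != wecuoucuw
Palindrome = No


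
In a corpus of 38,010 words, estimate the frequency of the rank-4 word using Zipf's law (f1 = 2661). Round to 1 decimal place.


Zipf's law: f(r) = f(1) / r
f(1) = 2661
f(4) = 2661 / 4
= 665.3 occurrences


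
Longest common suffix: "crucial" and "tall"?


Word 1: "crucial"
Word 2: "tall"
Comparing from end:
  Pos -1: 'l' == 'l'
  Pos -2: 'a' != 'l' (stop)
LCS = "l" (length 1)


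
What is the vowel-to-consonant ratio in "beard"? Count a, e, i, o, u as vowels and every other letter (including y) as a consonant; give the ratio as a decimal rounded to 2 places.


Word: "beard"
Vowels (a,e,i,o,u): 2
Consonants: 3
Ratio = 2/3
= 0.67


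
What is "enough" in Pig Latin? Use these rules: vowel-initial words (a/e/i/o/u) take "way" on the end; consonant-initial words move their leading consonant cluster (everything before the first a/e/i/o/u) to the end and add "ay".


Word: "enough"
Starts with vowel → add 'way'
Pig Latin = "enoughway"


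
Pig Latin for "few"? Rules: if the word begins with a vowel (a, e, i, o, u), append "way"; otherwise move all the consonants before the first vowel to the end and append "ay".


Word: "few"
Starts with consonant(s) → move to end, add 'ay'
Consonant cluster: "f"
Pig Latin = "ewfay"


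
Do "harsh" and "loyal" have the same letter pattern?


Pattern of "harsh": [0, 1, 2, 3, 0]
Pattern of "loyal": [0, 1, 2, 3, 0]
Patterns match
Same pattern = Yes


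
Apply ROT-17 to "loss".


Word: "loss"
Shift: 17
Each letter → (letter + shift) mod 26:
  'l' (11) + 17 = 2 → 'c'
  'o' (14) + 17 = 5 → 'f'
  's' (18) + 17 = 9 → 'j'
  's' (18) + 17 = 9 → 'j'
Result = "cfjj"


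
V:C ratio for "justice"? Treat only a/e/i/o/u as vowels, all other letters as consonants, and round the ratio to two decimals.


Word: "justice"
Vowels (a,e,i,o,u): 3
Consonants: 4
Ratio = 3/4
= 0.75


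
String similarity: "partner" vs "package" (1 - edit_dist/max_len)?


Word 1: "partner" (length 7)
Word 2: "package" (length 7)
One optimal edit sequence:
  1. keep 'p'
  2. keep 'a'
  3. substitute 'r' -> 'c'  (+1)
  4. substitute 't' -> 'k'  (+1)
  5. substitute 'n' -> 'a'  (+1)
  6. substitute 'e' -> 'g'  (+1)
  7. substitute 'r' -> 'e'  (+1)
Edit distance = 5
Max length = max(7, 7) = 7
Similarity = 1 - 5/7
= 0.2857


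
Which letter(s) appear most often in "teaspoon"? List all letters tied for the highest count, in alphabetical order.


Word: "teaspoon"
Letter counts:
  'a': 1
  'e': 1
  'n': 1
  'o': 2
  'p': 1
  's': 1
  't': 1
Maximum count = 2
Most frequent = 'o' (2 times each)


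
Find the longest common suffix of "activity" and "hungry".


Word 1: "activity"
Word 2: "hungry"
Comparing from end:
  Pos -1: 'y' == 'y'
  Pos -2: 't' != 'r' (stop)
LCS = "y" (length 1)


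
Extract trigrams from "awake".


Word: "awake" (length 5)
Number of trigrams = 5 - 3 + 1 = 3
  Position 0: "awa"
  Position 1: "wak"
  Position 2: "ake"
Trigrams = "awa", "wak", "ake"


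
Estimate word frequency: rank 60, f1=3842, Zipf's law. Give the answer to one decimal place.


Zipf's law: f(r) = f(1) / r
f(1) = 3842
f(60) = 3842 / 60
= 64.0 occurrences


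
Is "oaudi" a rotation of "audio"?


Word: "audio", Candidate: "oaudi"
Method: check if candidate is substring of word+word
"audioaudio" contains "oaudi"? Yes
Is rotation = Yes


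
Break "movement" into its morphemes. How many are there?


Word: "movement"
Morphemes: move | -ment
Each morpheme carries meaning
= 2 morphemes


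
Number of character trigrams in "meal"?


Word: "meal" (length 4)
Number of 3-grams = length - 3 + 1 = 4 - 3 + 1
= 2


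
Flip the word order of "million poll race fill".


Original: "million poll race fill"
Words (1..n): million | poll | race | fill
Reversed (n..1): fill | race | poll | million
Result = "fill race poll million"


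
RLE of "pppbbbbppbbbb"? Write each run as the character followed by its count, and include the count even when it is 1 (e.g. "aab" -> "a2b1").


String: "pppbbbbppbbbb"
Scanning for consecutive runs:
  'p' x 3
  'b' x 4
  'p' x 2
  'b' x 4
RLE = "p3b4p2b4"


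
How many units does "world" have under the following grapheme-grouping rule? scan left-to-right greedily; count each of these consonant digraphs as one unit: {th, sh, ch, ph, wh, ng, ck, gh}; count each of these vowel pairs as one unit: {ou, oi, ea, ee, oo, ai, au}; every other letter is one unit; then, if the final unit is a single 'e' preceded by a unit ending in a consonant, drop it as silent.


Word: "world" (5 letters)
Left-to-right scan:
  1. 'w' (letter)
  2. 'o' (letter)
  3. 'r' (letter)
  4. 'l' (letter)
  5. 'd' (letter)
Units from scan: 5
Sound units = 5 units


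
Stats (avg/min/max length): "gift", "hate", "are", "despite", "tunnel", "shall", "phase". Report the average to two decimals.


Lengths: "gift"=4, "hate"=4, "are"=3, "despite"=7, "tunnel"=6, "shall"=5, "phase"=5
Sum = 34, Count = 7
Average = 34/7 = 4.86
= avg=4.86, min=3, max=7


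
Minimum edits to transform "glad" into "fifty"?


Word 1: "glad" (length 4)
Word 2: "fifty" (length 5)
One optimal edit sequence (insert/delete/substitute each cost 1):
  1. insert 'f'  (+1)
  2. substitute 'g' -> 'i'  (+1)
  3. substitute 'l' -> 'f'  (+1)
  4. substitute 'a' -> 't'  (+1)
  5. substitute 'd' -> 'y'  (+1)
Total edit operations: 5
Edit distance = 5


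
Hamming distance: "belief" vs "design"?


Comparing character by character (same length = 6):
  Pos 0: 'b' vs 'd' !=
  Pos 1: 'e' vs 'e' =
  Pos 2: 'l' vs 's' !=
  Pos 3: 'i' vs 'i' =
  Pos 4: 'e' vs 'g' !=
  Pos 5: 'f' vs 'n' !=
Hamming distance = 4


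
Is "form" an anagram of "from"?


Word 1: "from" → sorted: fmor
Word 2: "form" → sorted: fmor
Same letters? fmor == fmor
Anagram = Yes


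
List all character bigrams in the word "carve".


Word: "carve" (length 5)
Number of bigrams = 5 - 2 + 1 = 4
  Position 0: "ca"
  Position 1: "ar"
  Position 2: "rv"
  Position 3: "ve"
Bigrams = "ca", "ar", "rv", "ve"


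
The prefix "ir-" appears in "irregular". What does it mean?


Prefix: ir-
Example: irregular = ir- + regular
Meaning = not


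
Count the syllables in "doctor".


Word: "doctor"
Syllable breakdown: doc-tor
Counting: 2 parts
= 2 syllables


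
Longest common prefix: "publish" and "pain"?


Word 1: "publish"
Word 2: "pain"
Comparing from start:
  Pos 0: 'p' == 'p'
  Pos 1: 'u' != 'a' (stop)
LCP = "p" (length 1)


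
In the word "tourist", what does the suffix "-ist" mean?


Suffix: -ist
Example: tourist = tour + -ist
Meaning = one who practices


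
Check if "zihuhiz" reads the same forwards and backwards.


Word: "zihuhiz"
Reversed: "zihuhiz"
Forward == Backward? zihuhiz == zihuhiz
Palindrome = Yes


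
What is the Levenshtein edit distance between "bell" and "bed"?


Word 1: "bell" (length 4)
Word 2: "bed" (length 3)
One optimal edit sequence (insert/delete/substitute each cost 1):
  1. keep 'b'
  2. keep 'e'
  3. delete 'l'  (+1)
  4. substitute 'l' -> 'd'  (+1)
Total edit operations: 2
Edit distance = 2


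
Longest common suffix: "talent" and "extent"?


Word 1: "talent"
Word 2: "extent"
Comparing from end:
  Pos -1: 't' == 't'
  Pos -2: 'n' == 'n'
  Pos -3: 'e' == 'e'
  Pos -4: 'l' != 't' (stop)
LCS = "ent" (length 3)


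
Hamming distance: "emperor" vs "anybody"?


Comparing character by character (same length = 7):
  Pos 0: 'e' vs 'a' !=
  Pos 1: 'm' vs 'n' !=
  Pos 2: 'p' vs 'y' !=
  Pos 3: 'e' vs 'b' !=
  Pos 4: 'r' vs 'o' !=
  Pos 5: 'o' vs 'd' !=
  Pos 6: 'r' vs 'y' !=
Hamming distance = 7


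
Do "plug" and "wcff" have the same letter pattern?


Pattern of "plug": [0, 1, 2, 3]
Pattern of "wcff": [0, 1, 2, 2]
Patterns do not match
Same pattern = No


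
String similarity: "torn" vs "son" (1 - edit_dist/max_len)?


Word 1: "torn" (length 4)
Word 2: "son" (length 3)
One optimal edit sequence:
  1. substitute 't' -> 's'  (+1)
  2. keep 'o'
  3. delete 'r'  (+1)
  4. keep 'n'
Edit distance = 2
Max length = max(4, 3) = 4
Similarity = 1 - 2/4
= 0.5000


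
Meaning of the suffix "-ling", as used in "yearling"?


Suffix: -ling
As in: yearling -> year + -ling
Meaning = small / young


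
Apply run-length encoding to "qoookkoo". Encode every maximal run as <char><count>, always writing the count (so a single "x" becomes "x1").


String: "qoookkoo"
Scanning for consecutive runs:
  'q' x 1
  'o' x 3
  'k' x 2
  'o' x 2
RLE = "q1o3k2o2"


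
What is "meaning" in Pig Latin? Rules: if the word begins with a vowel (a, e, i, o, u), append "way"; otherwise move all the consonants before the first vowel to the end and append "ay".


Word: "meaning"
Starts with consonant(s) → move to end, add 'ay'
Consonant cluster: "m"
Pig Latin = "eaningmay"
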